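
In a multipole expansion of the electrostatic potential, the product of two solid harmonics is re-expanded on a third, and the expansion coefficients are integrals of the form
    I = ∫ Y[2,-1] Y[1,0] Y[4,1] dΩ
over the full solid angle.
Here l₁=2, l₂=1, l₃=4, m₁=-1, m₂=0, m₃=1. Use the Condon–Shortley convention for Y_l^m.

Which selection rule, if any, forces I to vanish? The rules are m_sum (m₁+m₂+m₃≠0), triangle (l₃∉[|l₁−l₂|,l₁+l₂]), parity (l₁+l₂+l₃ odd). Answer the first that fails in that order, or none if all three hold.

Σmᵢ = 0  ✓
l₃∈[|l₁−l₂|,l₁+l₂]=[1,3], have l₃=4  ✗
Σlᵢ = 7 ⇒ odd

triangle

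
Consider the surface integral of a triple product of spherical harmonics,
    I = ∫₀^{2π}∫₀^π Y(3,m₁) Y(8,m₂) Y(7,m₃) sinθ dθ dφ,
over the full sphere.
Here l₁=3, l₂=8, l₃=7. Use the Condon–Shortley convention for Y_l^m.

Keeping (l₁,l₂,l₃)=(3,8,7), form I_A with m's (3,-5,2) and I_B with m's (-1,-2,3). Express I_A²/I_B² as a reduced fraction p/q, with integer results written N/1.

Shared (l₁,l₂,l₃)=(3,8,7): N and (l;000)² cancel in I_A²/I_B².
A: Δ = 4!·2!·12!/19! = 1/5290740; Racah Σ t=0..0: t=0:+1/104509440 = 1/104509440; ⇒ 3j(3 8 7; 3 -5 2)² = 275/13566, sgn -1
B: Δ = 4!·2!·12!/19! = 1/5290740; Racah Σ t=2..4: t=2:+1/7741440 t=3:−1/13063680 t=4:+1/348364800 = 29/522547200; ⇒ 3j(3 8 7; -1 -2 3)² = 1682/264537, sgn +1
I_A²/I_B² = (275/13566)/(1682/264537) = 10725/3364

10725/3364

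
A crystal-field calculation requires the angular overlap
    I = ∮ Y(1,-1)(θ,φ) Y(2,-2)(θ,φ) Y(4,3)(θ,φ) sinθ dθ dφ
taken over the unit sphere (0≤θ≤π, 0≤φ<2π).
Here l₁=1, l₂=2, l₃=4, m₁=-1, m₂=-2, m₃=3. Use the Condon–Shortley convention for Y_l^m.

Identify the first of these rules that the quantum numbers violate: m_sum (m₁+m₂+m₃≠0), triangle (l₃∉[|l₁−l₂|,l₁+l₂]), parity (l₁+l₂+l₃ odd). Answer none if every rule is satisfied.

triangle

azimuthal sum: -1 − 2 + 3 = 0  ✓
1 ≤ 4 ≤ 3 (triangle on l)  ✗
L = 1 + 2 + 4 = 7 (odd)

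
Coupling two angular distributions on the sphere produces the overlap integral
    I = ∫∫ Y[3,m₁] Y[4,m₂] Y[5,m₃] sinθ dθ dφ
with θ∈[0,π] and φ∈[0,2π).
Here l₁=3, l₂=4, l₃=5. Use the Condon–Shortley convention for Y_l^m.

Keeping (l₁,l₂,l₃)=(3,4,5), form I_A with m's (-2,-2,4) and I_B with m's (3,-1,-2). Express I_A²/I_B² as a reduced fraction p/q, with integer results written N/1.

16/25

Shared (l₁,l₂,l₃)=(3,4,5): N and (l;000)² cancel in I_A²/I_B².
A: Δ = 2!·4!·6!/13! = 1/180180; Racah Σ t=1..2: t=1:−1/2880 t=2:+1/8640 = -1/4320; ⇒ 3j(3 4 5; -2 -2 4)² = 8/429, sgn +1
B: Δ = 2!·4!·6!/13! = 1/180180; Racah Σ t=0..0: t=0:+1/1728 = 1/1728; ⇒ 3j(3 4 5; 3 -1 -2)² = 25/858, sgn -1
I_A²/I_B² = (8/429)/(25/858) = 16/25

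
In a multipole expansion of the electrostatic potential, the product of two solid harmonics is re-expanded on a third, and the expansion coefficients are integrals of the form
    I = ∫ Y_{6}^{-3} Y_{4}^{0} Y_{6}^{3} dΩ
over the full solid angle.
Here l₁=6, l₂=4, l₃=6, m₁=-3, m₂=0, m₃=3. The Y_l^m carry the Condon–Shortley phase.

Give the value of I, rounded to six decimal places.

0.081461

m-sum 0 ✓  L=16 even ✓  2≤6≤10 ✓
Π(2lᵢ+1) = 13×9×13 = 1521
triangle coeff Δ(6,4,6) = 1/15315300
Σ_t [0,4]: t=0:+1/829440 t=1:−1/25920 t=2:+1/9216 t=3:−1/25920 t=4:+1/829440 = 7/207360
(3j)²=28/2431 [(6 4 6; 0 0 0)], sign=+1
Σ_t [1,4]: t=1:−1/1451520 t=2:+1/80640 t=3:−1/51840 t=4:+1/414720 = -1/193536
(3j)²=81/17017 [(6 4 6; -3 0 3)], sign=+1
⇒ 4πI² = 2916/34969
I = (+1)√(2916/34969/(4π)) = 0.08146053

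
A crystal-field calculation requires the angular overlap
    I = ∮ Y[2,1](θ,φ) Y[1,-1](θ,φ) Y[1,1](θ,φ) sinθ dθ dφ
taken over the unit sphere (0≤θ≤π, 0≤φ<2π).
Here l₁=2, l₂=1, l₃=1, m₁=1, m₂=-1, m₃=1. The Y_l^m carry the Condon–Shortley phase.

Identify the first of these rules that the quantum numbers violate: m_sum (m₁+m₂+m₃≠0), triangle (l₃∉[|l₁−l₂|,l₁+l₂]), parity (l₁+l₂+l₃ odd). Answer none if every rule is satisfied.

m_sum

azimuthal sum: 1 − 1 + 1 = 1  ✗
1 ≤ 1 ≤ 3 (triangle on l)
L = 2 + 1 + 1 = 4 (even)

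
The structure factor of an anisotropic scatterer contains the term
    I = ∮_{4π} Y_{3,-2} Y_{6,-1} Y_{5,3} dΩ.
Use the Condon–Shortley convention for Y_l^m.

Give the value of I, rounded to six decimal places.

0.166435

Checks pass: Σm=0; 14 even; l₃=5∈[3,9].
(2·3+1)(2·6+1)(2·5+1) = 1001
Δ: 4! 2! 8! / 15! → 1/675675
sum: t=1:−1/8640 t=2:+1/2304 t=3:−1/8640 = 7/34560
3j²(3 6 5; 0 0 0) = Δ·Π!·Σ² = 7/429  (sign -1)
sum: t=3:−1/17280 t=4:+1/120960 = -1/20160
3j²(3 6 5; -2 -1 3) = Δ·Π!·Σ² = 64/3003  (sign -1)
combine: 4πI² = 1001·7/429·64/3003 = 448/1287
take √, sign +1: I = 0.16643505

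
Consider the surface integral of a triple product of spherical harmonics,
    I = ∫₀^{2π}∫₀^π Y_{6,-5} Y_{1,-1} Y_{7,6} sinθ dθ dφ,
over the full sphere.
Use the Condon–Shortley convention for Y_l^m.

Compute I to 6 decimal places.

m-sum 0 ✓  L=14 even ✓  5≤7≤7 ✓
Π(2lᵢ+1) = 13×3×15 = 585
triangle coeff Δ(6,1,7) = 1/1365
Σ_t [0,0]: t=0:+1/518400 = 1/518400
(3j)²=7/195 [(6 1 7; 0 0 0)], sign=-1
Σ_t [0,0]: t=0:+1/79833600 = 1/79833600
(3j)²=2/35 [(6 1 7; -5 -1 6)], sign=-1
⇒ 4πI² = 6/5
I = (+1)√(6/5/(4π)) = 0.30901936

0.309019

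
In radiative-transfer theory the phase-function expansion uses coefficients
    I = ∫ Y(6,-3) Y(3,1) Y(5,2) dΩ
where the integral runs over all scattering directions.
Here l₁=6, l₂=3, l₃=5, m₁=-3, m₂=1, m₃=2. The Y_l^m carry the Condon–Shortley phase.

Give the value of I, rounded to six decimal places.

-0.152880

Rules hold: Σm=0, L=14 even, 3≤5≤9.
N = 13·7·11 = 1001
Δ = 4!·8!·2!/15! = 1/675675
Racah Σ t=1..3: t=1:−1/8640 t=2:+1/2304 t=3:−1/8640 = 7/34560
⇒ 3j(6 3 5; 0 0 0)² = 7/429, sgn -1
Racah Σ t=2..4: t=2:+1/40320 t=3:−1/8640 t=4:+1/34560 = -1/16128
⇒ 3j(6 3 5; -3 1 2)² = 18/1001, sgn +1
4πI² = N·(3j₀)²·(3jₘ)² = 42/143
I = -1·√(0.293706/4π) = -0.15288036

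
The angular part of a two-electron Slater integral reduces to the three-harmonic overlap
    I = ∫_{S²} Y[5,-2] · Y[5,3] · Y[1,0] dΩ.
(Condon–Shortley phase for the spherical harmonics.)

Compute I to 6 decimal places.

0.000000

-2 + 3 + 0 = 1 ≠ 0: azimuthal integral kills it; I = 0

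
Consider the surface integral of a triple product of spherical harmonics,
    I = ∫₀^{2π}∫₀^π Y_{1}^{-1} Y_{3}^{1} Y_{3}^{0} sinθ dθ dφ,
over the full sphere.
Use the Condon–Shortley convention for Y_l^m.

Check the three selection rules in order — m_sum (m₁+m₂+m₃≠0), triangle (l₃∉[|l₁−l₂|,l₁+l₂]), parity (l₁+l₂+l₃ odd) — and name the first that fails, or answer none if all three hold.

azimuthal sum: -1 + 1 + 0 = 0  ✓
2 ≤ 3 ≤ 4 (triangle on l)  ✓
L = 1 + 3 + 3 = 7 (odd)  ✗

parity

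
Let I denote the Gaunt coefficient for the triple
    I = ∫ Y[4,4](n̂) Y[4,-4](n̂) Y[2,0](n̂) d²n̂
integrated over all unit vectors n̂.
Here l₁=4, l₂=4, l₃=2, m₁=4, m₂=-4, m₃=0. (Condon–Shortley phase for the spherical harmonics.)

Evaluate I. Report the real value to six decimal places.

Rules hold: Σm=0, L=10 even, 0≤2≤8.
N = 9·9·5 = 405
Δ = 6!·2!·2!/11! = 1/13860
Racah Σ t=2..4: t=2:+1/192 t=3:−1/36 t=4:+1/192 = -5/288
⇒ 3j(4 4 2; 0 0 0)² = 20/693, sgn -1
Racah Σ t=0..0: t=0:+1/2880 = 1/2880
⇒ 3j(4 4 2; 4 -4 0)² = 28/495, sgn +1
4πI² = N·(3j₀)²·(3jₘ)² = 80/121
I = -1·√(0.661157/4π) = -0.22937568

-0.229376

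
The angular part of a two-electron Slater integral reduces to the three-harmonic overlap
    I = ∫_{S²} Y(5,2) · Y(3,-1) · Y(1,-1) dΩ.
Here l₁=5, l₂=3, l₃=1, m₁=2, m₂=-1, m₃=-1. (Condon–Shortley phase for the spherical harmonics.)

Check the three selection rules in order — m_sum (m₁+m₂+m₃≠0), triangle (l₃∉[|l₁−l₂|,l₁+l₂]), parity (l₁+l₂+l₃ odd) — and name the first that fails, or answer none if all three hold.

triangle

Σmᵢ = 0  ✓
l₃∈[|l₁−l₂|,l₁+l₂]=[2,8], have l₃=1  ✗
Σlᵢ = 9 ⇒ odd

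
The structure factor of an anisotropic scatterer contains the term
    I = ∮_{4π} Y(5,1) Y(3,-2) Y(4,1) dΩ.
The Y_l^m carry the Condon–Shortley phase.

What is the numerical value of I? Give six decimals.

Rules hold: Σm=0, L=12 even, 2≤4≤8.
N = 11·7·9 = 693
Δ = 4!·6!·2!/13! = 1/180180
Racah Σ t=1..3: t=1:−1/576 t=2:+1/144 t=3:−1/576 = 1/288
⇒ 3j(5 3 4; 0 0 0)² = 20/1001, sgn +1
Racah Σ t=0..1: t=0:+1/1152 t=1:−1/432 = -5/3456
⇒ 3j(5 3 4; 1 -2 1)² = 625/36036, sgn +1
4πI² = N·(3j₀)²·(3jₘ)² = 3125/13013
I = +1·√(0.240144/4π) = 0.13823925

0.138239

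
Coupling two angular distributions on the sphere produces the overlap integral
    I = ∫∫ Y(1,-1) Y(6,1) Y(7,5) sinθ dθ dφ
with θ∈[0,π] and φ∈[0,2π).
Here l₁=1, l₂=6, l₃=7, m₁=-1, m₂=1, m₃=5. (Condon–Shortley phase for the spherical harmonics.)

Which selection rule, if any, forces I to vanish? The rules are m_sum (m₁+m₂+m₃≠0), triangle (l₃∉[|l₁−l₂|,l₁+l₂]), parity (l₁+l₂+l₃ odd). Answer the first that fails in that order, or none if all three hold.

m_sum

m₁+m₂+m₃ = -1 + 1 + 5 = 5  ✗
triangle: |1−6|=5 ≤ l₃=7 ≤ 1+6=7
parity: l₁+l₂+l₃ = 14 is even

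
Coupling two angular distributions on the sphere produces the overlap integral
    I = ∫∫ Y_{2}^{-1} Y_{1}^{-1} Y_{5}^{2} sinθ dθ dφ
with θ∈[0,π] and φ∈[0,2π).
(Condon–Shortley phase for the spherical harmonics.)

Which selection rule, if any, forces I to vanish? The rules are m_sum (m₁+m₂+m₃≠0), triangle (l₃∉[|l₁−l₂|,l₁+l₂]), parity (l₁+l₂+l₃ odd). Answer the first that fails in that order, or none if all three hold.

Σmᵢ = 0  ✓
l₃∈[|l₁−l₂|,l₁+l₂]=[1,3], have l₃=5  ✗
Σlᵢ = 8 ⇒ even

triangle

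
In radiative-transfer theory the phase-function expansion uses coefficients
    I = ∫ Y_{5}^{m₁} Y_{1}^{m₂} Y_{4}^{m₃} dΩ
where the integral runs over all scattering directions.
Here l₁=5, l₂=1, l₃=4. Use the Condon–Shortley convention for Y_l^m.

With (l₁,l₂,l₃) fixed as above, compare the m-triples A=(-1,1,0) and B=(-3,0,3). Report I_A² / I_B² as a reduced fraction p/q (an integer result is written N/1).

Same 5,1,4: normalisation and zero-m 3j drop out of the ratio.
A: Δ: 2! 8! 0! / 11! → 1/495; sum: t=2:+1/1152 = 1/1152; 3j²(5 1 4; -1 1 0) = Δ·Π!·Σ² = 1/33  (sign +1)
B: Δ: 2! 8! 0! / 11! → 1/495; sum: t=1:−1/5040 = -1/5040; 3j²(5 1 4; -3 0 3) = Δ·Π!·Σ² = 16/495  (sign +1)
I_A²/I_B² = (1/33)/(16/495) = 15/16

15/16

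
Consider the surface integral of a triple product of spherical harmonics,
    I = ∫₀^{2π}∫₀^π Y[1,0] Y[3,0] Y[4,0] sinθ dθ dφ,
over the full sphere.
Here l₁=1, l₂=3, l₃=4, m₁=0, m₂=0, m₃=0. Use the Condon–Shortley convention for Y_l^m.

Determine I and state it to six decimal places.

Checks pass: Σm=0; 8 even; l₃=4∈[2,4].
(2·1+1)(2·3+1)(2·4+1) = 189
Δ: 0! 2! 6! / 9! → 1/252
sum: t=0:+1/36 = 1/36
3j²(1 3 4; 0 0 0) = Δ·Π!·Σ² = 4/63  (sign +1)
(m-triple is (0,0,0) — same symbol as above.)
combine: 4πI² = 189·4/63·4/63 = 16/21
take √, sign +1: I = 0.24623252

0.246233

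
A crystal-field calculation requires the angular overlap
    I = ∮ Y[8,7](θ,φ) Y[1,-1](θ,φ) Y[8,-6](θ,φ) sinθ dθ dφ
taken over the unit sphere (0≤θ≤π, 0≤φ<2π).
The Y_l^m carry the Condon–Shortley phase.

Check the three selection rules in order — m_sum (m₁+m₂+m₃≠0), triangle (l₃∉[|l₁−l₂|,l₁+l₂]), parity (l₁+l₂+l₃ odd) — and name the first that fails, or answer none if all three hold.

parity

azimuthal sum: 7 − 1 − 6 = 0  ✓
7 ≤ 8 ≤ 9 (triangle on l)  ✓
L = 8 + 1 + 8 = 17 (odd)  ✗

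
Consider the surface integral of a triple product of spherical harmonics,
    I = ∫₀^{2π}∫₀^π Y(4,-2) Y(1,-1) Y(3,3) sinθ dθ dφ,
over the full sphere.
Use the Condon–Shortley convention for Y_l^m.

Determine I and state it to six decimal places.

Checks pass: Σm=0; 8 even; l₃=3∈[3,5].
(2·4+1)(2·1+1)(2·3+1) = 189
Δ: 2! 6! 0! / 9! → 1/252
sum: t=1:−1/36 = -1/36
3j²(4 1 3; 0 0 0) = Δ·Π!·Σ² = 4/63  (sign +1)
sum: t=0:+1/1440 = 1/1440
3j²(4 1 3; -2 -1 3) = Δ·Π!·Σ² = 1/252  (sign +1)
combine: 4πI² = 189·4/63·1/252 = 1/21
take √, sign +1: I = 0.06155813

0.061558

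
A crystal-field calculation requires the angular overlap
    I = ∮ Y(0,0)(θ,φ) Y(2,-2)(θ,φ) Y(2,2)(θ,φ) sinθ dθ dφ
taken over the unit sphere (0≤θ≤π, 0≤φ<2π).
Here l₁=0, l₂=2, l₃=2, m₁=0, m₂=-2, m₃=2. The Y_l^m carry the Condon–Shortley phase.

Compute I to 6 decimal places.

Rules hold: Σm=0, L=4 even, 2≤2≤2.
N = 1·5·5 = 25
Δ = 0!·0!·4!/5! = 1/5
Racah Σ t=0..0: t=0:+1/4 = 1/4
⇒ 3j(0 2 2; 0 0 0)² = 1/5, sgn +1
Racah Σ t=0..0: t=0:+1/24 = 1/24
⇒ 3j(0 2 2; 0 -2 2)² = 1/5, sgn +1
4πI² = N·(3j₀)²·(3jₘ)² = 1/1
I = +1·√(1/4π) = 0.28209479

0.282095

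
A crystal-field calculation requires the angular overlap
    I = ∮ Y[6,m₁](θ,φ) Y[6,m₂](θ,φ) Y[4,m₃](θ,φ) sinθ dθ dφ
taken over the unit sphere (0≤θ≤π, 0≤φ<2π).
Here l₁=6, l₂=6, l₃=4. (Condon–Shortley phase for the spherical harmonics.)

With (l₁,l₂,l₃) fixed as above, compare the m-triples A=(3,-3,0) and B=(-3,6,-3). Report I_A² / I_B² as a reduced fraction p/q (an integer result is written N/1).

l's match ⇒ only the (l;m) 3-j factors differ between A and B.
A: triangle coeff Δ(6,6,4) = 1/15315300; Σ_t [0,3]: t=0:+1/1451520 t=1:−1/80640 t=2:+1/51840 t=3:−1/414720 = 1/193536; (3j)²=81/17017 [(6 6 4; 3 -3 0)], sign=+1
B: triangle coeff Δ(6,6,4) = 1/15315300; Σ_t [8,8]: t=8:+1/5806080 = 1/5806080; (3j)²=9/884 [(6 6 4; -3 6 -3)], sign=-1
I_A²/I_B² = (81/17017)/(9/884) = 36/77

36/77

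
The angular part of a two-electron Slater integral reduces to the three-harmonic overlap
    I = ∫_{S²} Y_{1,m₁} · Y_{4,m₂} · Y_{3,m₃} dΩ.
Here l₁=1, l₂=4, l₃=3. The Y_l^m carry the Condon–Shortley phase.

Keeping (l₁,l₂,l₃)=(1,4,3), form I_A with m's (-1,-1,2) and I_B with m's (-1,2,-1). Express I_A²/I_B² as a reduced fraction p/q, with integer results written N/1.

1/5

l's match ⇒ only the (l;m) 3-j factors differ between A and B.
A: triangle coeff Δ(1,4,3) = 1/252; Σ_t [2,2]: t=2:+1/240 = 1/240; (3j)²=1/84 [(1 4 3; -1 -1 2)], sign=-1
B: triangle coeff Δ(1,4,3) = 1/252; Σ_t [2,2]: t=2:+1/96 = 1/96; (3j)²=5/84 [(1 4 3; -1 2 -1)], sign=+1
I_A²/I_B² = (1/84)/(5/84) = 1/5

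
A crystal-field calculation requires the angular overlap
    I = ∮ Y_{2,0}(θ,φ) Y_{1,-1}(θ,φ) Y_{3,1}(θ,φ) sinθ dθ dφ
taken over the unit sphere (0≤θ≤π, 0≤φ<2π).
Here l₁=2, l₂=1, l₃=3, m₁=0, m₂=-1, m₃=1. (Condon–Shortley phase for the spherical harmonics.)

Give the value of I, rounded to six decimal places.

-0.202301

Checks pass: Σm=0; 6 even; l₃=3∈[1,3].
(2·2+1)(2·1+1)(2·3+1) = 105
Δ: 0! 4! 2! / 7! → 1/105
sum: t=0:+1/4 = 1/4
3j²(2 1 3; 0 0 0) = Δ·Π!·Σ² = 3/35  (sign -1)
sum: t=0:+1/8 = 1/8
3j²(2 1 3; 0 -1 1) = Δ·Π!·Σ² = 2/35  (sign +1)
combine: 4πI² = 105·3/35·2/35 = 18/35
take √, sign -1: I = -0.20230066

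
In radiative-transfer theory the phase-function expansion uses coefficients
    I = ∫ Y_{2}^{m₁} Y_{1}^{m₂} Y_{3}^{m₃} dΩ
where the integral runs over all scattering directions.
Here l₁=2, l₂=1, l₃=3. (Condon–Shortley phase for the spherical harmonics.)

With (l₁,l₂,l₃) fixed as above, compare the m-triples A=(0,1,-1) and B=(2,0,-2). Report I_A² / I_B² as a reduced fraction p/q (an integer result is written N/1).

6/5

Shared (l₁,l₂,l₃)=(2,1,3): N and (l;000)² cancel in I_A²/I_B².
A: Δ = 0!·4!·2!/7! = 1/105; Racah Σ t=0..0: t=0:+1/8 = 1/8; ⇒ 3j(2 1 3; 0 1 -1)² = 2/35, sgn +1
B: Δ = 0!·4!·2!/7! = 1/105; Racah Σ t=0..0: t=0:+1/24 = 1/24; ⇒ 3j(2 1 3; 2 0 -2)² = 1/21, sgn -1
I_A²/I_B² = (2/35)/(1/21) = 6/5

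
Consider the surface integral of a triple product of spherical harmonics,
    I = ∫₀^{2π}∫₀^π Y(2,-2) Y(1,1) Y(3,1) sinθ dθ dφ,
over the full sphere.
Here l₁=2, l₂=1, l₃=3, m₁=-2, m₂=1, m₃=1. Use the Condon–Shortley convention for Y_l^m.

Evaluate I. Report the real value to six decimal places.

Rules hold: Σm=0, L=6 even, 1≤3≤3.
N = 5·3·7 = 105
Δ = 0!·4!·2!/7! = 1/105
Racah Σ t=0..0: t=0:+1/4 = 1/4
⇒ 3j(2 1 3; 0 0 0)² = 3/35, sgn -1
Racah Σ t=0..0: t=0:+1/48 = 1/48
⇒ 3j(2 1 3; -2 1 1)² = 1/105, sgn +1
4πI² = N·(3j₀)²·(3jₘ)² = 3/35
I = -1·√(0.0857143/4π) = -0.08258890

-0.082589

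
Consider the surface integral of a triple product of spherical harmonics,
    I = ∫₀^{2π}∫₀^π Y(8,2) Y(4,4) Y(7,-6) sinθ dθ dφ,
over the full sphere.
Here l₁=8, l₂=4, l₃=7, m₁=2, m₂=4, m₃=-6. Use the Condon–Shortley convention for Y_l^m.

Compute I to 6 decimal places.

l₁+l₂+l₃=19 is odd: 3j(l;000)=0 ⇒ I=0

0.000000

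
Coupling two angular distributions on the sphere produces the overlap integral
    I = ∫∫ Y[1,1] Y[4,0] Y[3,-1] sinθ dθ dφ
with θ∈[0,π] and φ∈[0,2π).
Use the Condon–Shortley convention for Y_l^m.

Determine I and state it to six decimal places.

Checks pass: Σm=0; 8 even; l₃=3∈[3,5].
(2·1+1)(2·4+1)(2·3+1) = 189
Δ: 2! 0! 6! / 9! → 1/252
sum: t=1:−1/36 = -1/36
3j²(1 4 3; 0 0 0) = Δ·Π!·Σ² = 4/63  (sign +1)
sum: t=0:+1/96 = 1/96
3j²(1 4 3; 1 0 -1) = Δ·Π!·Σ² = 1/42  (sign +1)
combine: 4πI² = 189·4/63·1/42 = 2/7
take √, sign +1: I = 0.15078601

0.150786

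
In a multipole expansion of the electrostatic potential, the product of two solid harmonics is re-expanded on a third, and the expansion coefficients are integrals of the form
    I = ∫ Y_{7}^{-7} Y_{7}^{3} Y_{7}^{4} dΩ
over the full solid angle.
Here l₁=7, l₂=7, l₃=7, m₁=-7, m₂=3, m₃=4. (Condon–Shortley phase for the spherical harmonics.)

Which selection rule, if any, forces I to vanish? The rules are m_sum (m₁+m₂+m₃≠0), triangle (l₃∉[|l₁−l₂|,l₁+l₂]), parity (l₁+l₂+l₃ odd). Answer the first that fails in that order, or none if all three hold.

parity

azimuthal sum: -7 + 3 + 4 = 0  ✓
0 ≤ 7 ≤ 14 (triangle on l)  ✓
L = 7 + 7 + 7 = 21 (odd)  ✗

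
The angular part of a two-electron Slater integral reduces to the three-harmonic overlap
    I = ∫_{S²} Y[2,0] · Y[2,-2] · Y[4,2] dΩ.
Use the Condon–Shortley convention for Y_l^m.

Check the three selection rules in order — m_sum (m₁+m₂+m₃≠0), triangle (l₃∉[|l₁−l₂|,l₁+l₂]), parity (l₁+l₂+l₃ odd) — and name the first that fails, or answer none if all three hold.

none

m₁+m₂+m₃ = 0 − 2 + 2 = 0  ✓
triangle: |2−2|=0 ≤ l₃=4 ≤ 2+2=4  ✓
parity: l₁+l₂+l₃ = 8 is even  ✓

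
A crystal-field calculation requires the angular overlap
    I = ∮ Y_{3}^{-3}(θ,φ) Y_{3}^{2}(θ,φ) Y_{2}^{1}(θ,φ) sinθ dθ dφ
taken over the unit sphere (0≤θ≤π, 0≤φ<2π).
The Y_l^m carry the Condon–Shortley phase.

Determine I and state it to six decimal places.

Checks pass: Σm=0; 8 even; l₃=2∈[0,6].
(2·3+1)(2·3+1)(2·2+1) = 245
Δ: 4! 2! 2! / 9! → 1/3780
sum: t=1:−1/24 t=2:+1/4 t=3:−1/24 = 1/6
3j²(3 3 2; 0 0 0) = Δ·Π!·Σ² = 4/105  (sign +1)
sum: t=4:+1/48 = 1/48
3j²(3 3 2; -3 2 1) = Δ·Π!·Σ² = 5/84  (sign -1)
combine: 4πI² = 245·4/105·5/84 = 5/9
take √, sign -1: I = -0.21026104

-0.210261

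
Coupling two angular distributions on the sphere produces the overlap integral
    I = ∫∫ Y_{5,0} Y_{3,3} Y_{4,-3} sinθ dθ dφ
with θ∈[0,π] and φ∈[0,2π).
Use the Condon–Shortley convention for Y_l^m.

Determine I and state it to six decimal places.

-0.098140

Rules hold: Σm=0, L=12 even, 2≤4≤8.
N = 11·7·9 = 693
Δ = 4!·6!·2!/13! = 1/180180
Racah Σ t=1..3: t=1:−1/576 t=2:+1/144 t=3:−1/576 = 1/288
⇒ 3j(5 3 4; 0 0 0)² = 20/1001, sgn +1
Racah Σ t=4..4: t=4:+1/5760 = 1/5760
⇒ 3j(5 3 4; 0 3 -3)² = 5/572, sgn -1
4πI² = N·(3j₀)²·(3jₘ)² = 225/1859
I = -1·√(0.121033/4π) = -0.09814013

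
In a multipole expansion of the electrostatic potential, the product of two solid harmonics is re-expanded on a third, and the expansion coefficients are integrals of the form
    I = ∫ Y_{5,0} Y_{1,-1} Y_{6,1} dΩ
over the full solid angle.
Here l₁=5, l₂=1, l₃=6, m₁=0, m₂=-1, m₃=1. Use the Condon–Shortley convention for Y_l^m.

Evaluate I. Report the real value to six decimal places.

Rules hold: Σm=0, L=12 even, 4≤6≤6.
N = 11·3·13 = 429
Δ = 0!·10!·2!/13! = 1/858
Racah Σ t=0..0: t=0:+1/14400 = 1/14400
⇒ 3j(5 1 6; 0 0 0)² = 6/143, sgn +1
Racah Σ t=0..0: t=0:+1/28800 = 1/28800
⇒ 3j(5 1 6; 0 -1 1)² = 7/286, sgn -1
4πI² = N·(3j₀)²·(3jₘ)² = 63/143
I = -1·√(0.440559/4π) = -0.18723944

-0.187239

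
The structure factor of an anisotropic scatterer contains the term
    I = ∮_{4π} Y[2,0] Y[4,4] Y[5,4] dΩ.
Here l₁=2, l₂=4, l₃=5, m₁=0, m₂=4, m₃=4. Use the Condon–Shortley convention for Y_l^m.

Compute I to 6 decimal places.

0.000000

Σmᵢ = 8 ≠ 0, so the φ-integral vanishes; I = 0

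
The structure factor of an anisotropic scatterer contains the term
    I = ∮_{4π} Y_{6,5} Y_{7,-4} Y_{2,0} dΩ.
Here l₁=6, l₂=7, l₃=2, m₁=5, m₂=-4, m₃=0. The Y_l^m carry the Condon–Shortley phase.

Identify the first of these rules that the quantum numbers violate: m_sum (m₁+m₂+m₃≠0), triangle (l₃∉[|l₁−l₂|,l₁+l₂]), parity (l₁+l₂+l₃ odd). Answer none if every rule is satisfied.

Σmᵢ = 1  ✗
l₃∈[|l₁−l₂|,l₁+l₂]=[1,13], have l₃=2
Σlᵢ = 15 ⇒ odd

m_sum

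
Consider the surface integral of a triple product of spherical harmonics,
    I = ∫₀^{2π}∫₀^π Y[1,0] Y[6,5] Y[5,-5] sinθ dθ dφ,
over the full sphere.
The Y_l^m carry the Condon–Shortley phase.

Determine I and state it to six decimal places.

Rules hold: Σm=0, L=12 even, 5≤5≤7.
N = 3·13·11 = 429
Δ = 2!·0!·10!/13! = 1/858
Racah Σ t=1..1: t=1:−1/14400 = -1/14400
⇒ 3j(1 6 5; 0 0 0)² = 6/143, sgn +1
Racah Σ t=1..1: t=1:−1/3628800 = -1/3628800
⇒ 3j(1 6 5; 0 5 -5)² = 1/78, sgn -1
4πI² = N·(3j₀)²·(3jₘ)² = 3/13
I = -1·√(0.230769/4π) = -0.13551395

-0.135514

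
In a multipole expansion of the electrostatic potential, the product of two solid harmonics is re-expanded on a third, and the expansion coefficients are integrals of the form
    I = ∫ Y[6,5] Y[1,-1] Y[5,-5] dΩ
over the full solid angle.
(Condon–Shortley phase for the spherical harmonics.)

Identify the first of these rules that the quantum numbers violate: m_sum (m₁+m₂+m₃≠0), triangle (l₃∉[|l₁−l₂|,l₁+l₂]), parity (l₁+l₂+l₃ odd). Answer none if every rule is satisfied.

m₁+m₂+m₃ = 5 − 1 − 5 = -1  ✗
triangle: |6−1|=5 ≤ l₃=5 ≤ 6+1=7
parity: l₁+l₂+l₃ = 12 is even

m_sum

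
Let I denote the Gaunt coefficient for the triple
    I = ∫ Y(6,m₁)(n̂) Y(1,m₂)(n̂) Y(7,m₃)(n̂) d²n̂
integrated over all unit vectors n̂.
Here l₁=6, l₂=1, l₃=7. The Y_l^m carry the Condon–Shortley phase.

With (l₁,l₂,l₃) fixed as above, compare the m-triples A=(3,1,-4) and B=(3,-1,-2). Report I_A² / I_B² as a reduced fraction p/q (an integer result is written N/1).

11/2

Same 6,1,7: normalisation and zero-m 3j drop out of the ratio.
A: Δ: 0! 12! 2! / 15! → 1/1365; sum: t=0:+1/4354560 = 1/4354560; 3j²(6 1 7; 3 1 -4) = Δ·Π!·Σ² = 11/273  (sign -1)
B: Δ: 0! 12! 2! / 15! → 1/1365; sum: t=0:+1/4354560 = 1/4354560; 3j²(6 1 7; 3 -1 -2) = Δ·Π!·Σ² = 2/273  (sign -1)
I_A²/I_B² = (11/273)/(2/273) = 11/2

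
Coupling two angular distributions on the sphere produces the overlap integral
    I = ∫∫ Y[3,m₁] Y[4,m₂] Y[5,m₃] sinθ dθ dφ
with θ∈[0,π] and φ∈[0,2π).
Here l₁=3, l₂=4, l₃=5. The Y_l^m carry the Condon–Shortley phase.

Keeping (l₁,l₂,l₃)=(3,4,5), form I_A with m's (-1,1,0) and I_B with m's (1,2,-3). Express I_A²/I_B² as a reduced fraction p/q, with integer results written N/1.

5/1134

l's match ⇒ only the (l;m) 3-j factors differ between A and B.
A: triangle coeff Δ(3,4,5) = 1/180180; Σ_t [0,2]: t=0:+1/5760 t=1:−1/288 t=2:+1/288 = 1/5760; (3j)²=1/12012 [(3 4 5; -1 1 0)], sign=-1
B: triangle coeff Δ(3,4,5) = 1/180180; Σ_t [0,2]: t=0:+1/5760 t=1:−1/720 t=2:+1/2304 = -1/1280; (3j)²=27/1430 [(3 4 5; 1 2 -3)], sign=-1
I_A²/I_B² = (1/12012)/(27/1430) = 5/1134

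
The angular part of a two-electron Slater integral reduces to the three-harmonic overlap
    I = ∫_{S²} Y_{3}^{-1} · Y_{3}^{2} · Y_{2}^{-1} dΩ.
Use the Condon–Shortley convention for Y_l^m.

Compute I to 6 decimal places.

0.162868

m-sum 0 ✓  L=8 even ✓  0≤2≤6 ✓
Π(2lᵢ+1) = 7×7×5 = 245
triangle coeff Δ(3,3,2) = 1/3780
Σ_t [1,3]: t=1:−1/24 t=2:+1/4 t=3:−1/24 = 1/6
(3j)²=4/105 [(3 3 2; 0 0 0)], sign=+1
Σ_t [3,4]: t=3:−1/12 t=4:+1/48 = -1/16
(3j)²=1/28 [(3 3 2; -1 2 -1)], sign=+1
⇒ 4πI² = 1/3
I = (+1)√(1/3/(4π)) = 0.16286750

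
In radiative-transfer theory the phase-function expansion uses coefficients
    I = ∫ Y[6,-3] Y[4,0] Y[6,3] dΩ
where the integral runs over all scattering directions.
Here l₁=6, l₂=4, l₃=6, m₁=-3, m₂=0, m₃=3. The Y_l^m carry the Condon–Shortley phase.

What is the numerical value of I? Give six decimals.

0.081461

Checks pass: Σm=0; 16 even; l₃=6∈[2,10].
(2·6+1)(2·4+1)(2·6+1) = 1521
Δ: 4! 8! 4! / 17! → 1/15315300
sum: t=0:+1/829440 t=1:−1/25920 t=2:+1/9216 t=3:−1/25920 t=4:+1/829440 = 7/207360
3j²(6 4 6; 0 0 0) = Δ·Π!·Σ² = 28/2431  (sign +1)
sum: t=1:−1/1451520 t=2:+1/80640 t=3:−1/51840 t=4:+1/414720 = -1/193536
3j²(6 4 6; -3 0 3) = Δ·Π!·Σ² = 81/17017  (sign +1)
combine: 4πI² = 1521·28/2431·81/17017 = 2916/34969
take √, sign +1: I = 0.08146053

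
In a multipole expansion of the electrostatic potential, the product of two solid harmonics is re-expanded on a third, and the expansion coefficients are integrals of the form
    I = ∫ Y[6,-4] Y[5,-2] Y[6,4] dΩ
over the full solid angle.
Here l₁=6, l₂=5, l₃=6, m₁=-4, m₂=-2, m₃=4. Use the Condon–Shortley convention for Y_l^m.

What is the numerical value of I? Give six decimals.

0.000000

m-sum = -4 − 2 + 4 = -2 ≠ 0 ⇒ I = 0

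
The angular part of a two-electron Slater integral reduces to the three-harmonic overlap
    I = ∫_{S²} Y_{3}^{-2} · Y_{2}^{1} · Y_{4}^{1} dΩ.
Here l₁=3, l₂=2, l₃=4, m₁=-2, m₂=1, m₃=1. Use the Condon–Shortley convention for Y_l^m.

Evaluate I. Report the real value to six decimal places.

L=9 odd ⇒ parity kills the (l;000) factor ⇒ I = 0

0.000000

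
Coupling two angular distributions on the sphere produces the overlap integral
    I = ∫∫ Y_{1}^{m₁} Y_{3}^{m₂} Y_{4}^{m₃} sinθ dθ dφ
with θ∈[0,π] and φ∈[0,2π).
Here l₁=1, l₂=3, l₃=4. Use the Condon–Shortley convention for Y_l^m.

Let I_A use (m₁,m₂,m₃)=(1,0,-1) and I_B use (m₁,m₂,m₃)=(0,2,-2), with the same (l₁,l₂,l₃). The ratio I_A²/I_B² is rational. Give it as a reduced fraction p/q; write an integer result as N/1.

5/6

l's match ⇒ only the (l;m) 3-j factors differ between A and B.
A: triangle coeff Δ(1,3,4) = 1/252; Σ_t [0,0]: t=0:+1/72 = 1/72; (3j)²=5/126 [(1 3 4; 1 0 -1)], sign=-1
B: triangle coeff Δ(1,3,4) = 1/252; Σ_t [0,0]: t=0:+1/120 = 1/120; (3j)²=1/21 [(1 3 4; 0 2 -2)], sign=+1
I_A²/I_B² = (5/126)/(1/21) = 5/6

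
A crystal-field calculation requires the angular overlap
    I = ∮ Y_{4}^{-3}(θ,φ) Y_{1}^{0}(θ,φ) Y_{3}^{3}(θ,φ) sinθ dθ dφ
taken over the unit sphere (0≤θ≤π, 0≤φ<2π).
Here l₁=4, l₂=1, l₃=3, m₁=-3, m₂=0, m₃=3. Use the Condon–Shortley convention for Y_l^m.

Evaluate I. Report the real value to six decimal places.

Rules hold: Σm=0, L=8 even, 3≤3≤5.
N = 9·3·7 = 189
Δ = 2!·6!·0!/9! = 1/252
Racah Σ t=1..1: t=1:−1/36 = -1/36
⇒ 3j(4 1 3; 0 0 0)² = 4/63, sgn +1
Racah Σ t=1..1: t=1:−1/720 = -1/720
⇒ 3j(4 1 3; -3 0 3)² = 1/36, sgn -1
4πI² = N·(3j₀)²·(3jₘ)² = 1/3
I = -1·√(0.333333/4π) = -0.16286750

-0.162868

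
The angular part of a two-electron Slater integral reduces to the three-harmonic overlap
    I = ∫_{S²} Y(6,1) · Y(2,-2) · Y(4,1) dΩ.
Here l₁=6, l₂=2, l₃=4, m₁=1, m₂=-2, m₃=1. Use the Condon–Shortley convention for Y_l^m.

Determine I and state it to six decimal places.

-0.094091

Checks pass: Σm=0; 12 even; l₃=4∈[4,8].
(2·6+1)(2·2+1)(2·4+1) = 585
Δ: 4! 8! 0! / 13! → 1/6435
sum: t=2:+1/2304 = 1/2304
3j²(6 2 4; 0 0 0) = Δ·Π!·Σ² = 5/143  (sign +1)
sum: t=0:+1/17280 = 1/17280
3j²(6 2 4; 1 -2 1) = Δ·Π!·Σ² = 7/1287  (sign -1)
combine: 4πI² = 585·5/143·7/1287 = 175/1573
take √, sign -1: I = -0.09409136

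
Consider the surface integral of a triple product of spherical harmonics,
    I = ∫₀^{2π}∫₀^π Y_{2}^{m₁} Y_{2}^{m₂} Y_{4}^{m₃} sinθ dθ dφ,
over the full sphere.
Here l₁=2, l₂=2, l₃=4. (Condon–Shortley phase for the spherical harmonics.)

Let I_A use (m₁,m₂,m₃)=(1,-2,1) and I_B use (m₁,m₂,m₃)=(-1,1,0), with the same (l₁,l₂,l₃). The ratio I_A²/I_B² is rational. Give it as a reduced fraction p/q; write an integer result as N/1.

Same 2,2,4: normalisation and zero-m 3j drop out of the ratio.
A: Δ: 0! 4! 4! / 9! → 1/630; sum: t=0:+1/144 = 1/144; 3j²(2 2 4; 1 -2 1) = Δ·Π!·Σ² = 1/126  (sign -1)
B: Δ: 0! 4! 4! / 9! → 1/630; sum: t=0:+1/36 = 1/36; 3j²(2 2 4; -1 1 0) = Δ·Π!·Σ² = 8/315  (sign +1)
I_A²/I_B² = (1/126)/(8/315) = 5/16

5/16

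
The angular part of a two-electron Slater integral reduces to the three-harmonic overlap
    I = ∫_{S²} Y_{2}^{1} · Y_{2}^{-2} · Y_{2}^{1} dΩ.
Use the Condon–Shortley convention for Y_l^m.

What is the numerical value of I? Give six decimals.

0.220728

Checks pass: Σm=0; 6 even; l₃=2∈[0,4].
(2·2+1)(2·2+1)(2·2+1) = 125
Δ: 2! 2! 2! / 7! → 1/630
sum: t=0:+1/8 t=1:−1/1 t=2:+1/8 = -3/4
3j²(2 2 2; 0 0 0) = Δ·Π!·Σ² = 2/35  (sign -1)
sum: t=0:+1/4 = 1/4
3j²(2 2 2; 1 -2 1) = Δ·Π!·Σ² = 3/35  (sign -1)
combine: 4πI² = 125·2/35·3/35 = 30/49
take √, sign +1: I = 0.22072812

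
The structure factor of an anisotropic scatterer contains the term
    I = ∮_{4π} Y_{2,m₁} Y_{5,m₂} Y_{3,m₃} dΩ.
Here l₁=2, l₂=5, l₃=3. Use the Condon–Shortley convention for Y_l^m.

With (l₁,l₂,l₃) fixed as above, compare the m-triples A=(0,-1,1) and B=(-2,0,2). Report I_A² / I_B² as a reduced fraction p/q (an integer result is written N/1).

l's match ⇒ only the (l;m) 3-j factors differ between A and B.
A: triangle coeff Δ(2,5,3) = 1/2310; Σ_t [2,2]: t=2:+1/192 = 1/192; (3j)²=3/77 [(2 5 3; 0 -1 1)], sign=+1
B: triangle coeff Δ(2,5,3) = 1/2310; Σ_t [4,4]: t=4:+1/2880 = 1/2880; (3j)²=1/462 [(2 5 3; -2 0 2)], sign=-1
I_A²/I_B² = (3/77)/(1/462) = 18/1

18/1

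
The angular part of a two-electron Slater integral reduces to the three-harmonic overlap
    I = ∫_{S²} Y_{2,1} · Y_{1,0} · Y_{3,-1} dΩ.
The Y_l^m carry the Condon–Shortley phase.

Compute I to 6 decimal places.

m-sum 0 ✓  L=6 even ✓  1≤3≤3 ✓
Π(2lᵢ+1) = 5×3×7 = 105
triangle coeff Δ(2,1,3) = 1/105
Σ_t [0,0]: t=0:+1/4 = 1/4
(3j)²=3/35 [(2 1 3; 0 0 0)], sign=-1
Σ_t [0,0]: t=0:+1/6 = 1/6
(3j)²=8/105 [(2 1 3; 1 0 -1)], sign=+1
⇒ 4πI² = 24/35
I = (-1)√(24/35/(4π)) = -0.23359668

-0.233597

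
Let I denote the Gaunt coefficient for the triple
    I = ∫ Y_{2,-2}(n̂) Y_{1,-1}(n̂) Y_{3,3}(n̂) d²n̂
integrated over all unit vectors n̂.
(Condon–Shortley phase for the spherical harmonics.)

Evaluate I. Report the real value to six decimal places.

Checks pass: Σm=0; 6 even; l₃=3∈[1,3].
(2·2+1)(2·1+1)(2·3+1) = 105
Δ: 0! 4! 2! / 7! → 1/105
sum: t=0:+1/4 = 1/4
3j²(2 1 3; 0 0 0) = Δ·Π!·Σ² = 3/35  (sign -1)
sum: t=0:+1/48 = 1/48
3j²(2 1 3; -2 -1 3) = Δ·Π!·Σ² = 1/7  (sign +1)
combine: 4πI² = 105·3/35·1/7 = 9/7
take √, sign -1: I = -0.31986543

-0.319865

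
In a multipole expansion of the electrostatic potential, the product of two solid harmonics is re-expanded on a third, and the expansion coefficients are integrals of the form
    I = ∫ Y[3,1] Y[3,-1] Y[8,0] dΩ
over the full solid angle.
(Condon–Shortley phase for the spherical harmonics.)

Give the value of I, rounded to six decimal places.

0.000000

triangle: need 0≤l₃≤6, have 8; I=0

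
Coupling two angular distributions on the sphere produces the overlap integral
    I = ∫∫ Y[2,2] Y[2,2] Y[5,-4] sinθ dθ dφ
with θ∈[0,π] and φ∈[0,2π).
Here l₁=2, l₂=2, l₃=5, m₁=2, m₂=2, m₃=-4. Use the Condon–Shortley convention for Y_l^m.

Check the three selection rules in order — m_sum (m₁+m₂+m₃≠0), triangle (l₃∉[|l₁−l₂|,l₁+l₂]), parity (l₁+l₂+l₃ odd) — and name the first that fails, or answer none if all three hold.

Σmᵢ = 0  ✓
l₃∈[|l₁−l₂|,l₁+l₂]=[0,4], have l₃=5  ✗
Σlᵢ = 9 ⇒ odd

triangle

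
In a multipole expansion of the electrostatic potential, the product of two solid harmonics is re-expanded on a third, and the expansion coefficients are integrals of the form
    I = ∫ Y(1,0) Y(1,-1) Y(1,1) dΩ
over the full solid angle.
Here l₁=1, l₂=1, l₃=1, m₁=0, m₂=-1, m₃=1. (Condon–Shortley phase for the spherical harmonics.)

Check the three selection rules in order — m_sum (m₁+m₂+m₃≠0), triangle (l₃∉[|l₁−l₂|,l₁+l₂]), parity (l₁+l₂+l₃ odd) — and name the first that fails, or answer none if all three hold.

parity

m₁+m₂+m₃ = 0 − 1 + 1 = 0  ✓
triangle: |1−1|=0 ≤ l₃=1 ≤ 1+1=2  ✓
parity: l₁+l₂+l₃ = 3 is odd  ✗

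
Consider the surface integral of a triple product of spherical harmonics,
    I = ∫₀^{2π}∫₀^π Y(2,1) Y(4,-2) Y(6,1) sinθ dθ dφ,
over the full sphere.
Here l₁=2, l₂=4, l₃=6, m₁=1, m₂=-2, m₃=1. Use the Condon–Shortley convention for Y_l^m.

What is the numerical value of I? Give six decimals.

-0.133065

m-sum 0 ✓  L=12 even ✓  2≤6≤6 ✓
Π(2lᵢ+1) = 5×9×13 = 585
triangle coeff Δ(2,4,6) = 1/6435
Σ_t [0,0]: t=0:+1/2304 = 1/2304
(3j)²=5/143 [(2 4 6; 0 0 0)], sign=+1
Σ_t [0,0]: t=0:+1/8640 = 1/8640
(3j)²=14/1287 [(2 4 6; 1 -2 1)], sign=-1
⇒ 4πI² = 350/1573
I = (-1)√(350/1573/(4π)) = -0.13306527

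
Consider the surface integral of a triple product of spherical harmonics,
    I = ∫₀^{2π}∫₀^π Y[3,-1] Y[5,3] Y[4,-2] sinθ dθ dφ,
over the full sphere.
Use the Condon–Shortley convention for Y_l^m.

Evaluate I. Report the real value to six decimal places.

m-sum 0 ✓  L=12 even ✓  2≤4≤8 ✓
Π(2lᵢ+1) = 7×11×9 = 693
triangle coeff Δ(3,5,4) = 1/180180
Σ_t [1,3]: t=1:−1/576 t=2:+1/144 t=3:−1/576 = 1/288
(3j)²=20/1001 [(3 5 4; 0 0 0)], sign=+1
Σ_t [2,4]: t=2:+1/5760 t=3:−1/720 t=4:+1/2304 = -1/1280
(3j)²=27/1430 [(3 5 4; -1 3 -2)], sign=-1
⇒ 4πI² = 486/1859
I = (-1)√(486/1859/(4π)) = -0.14423595

-0.144236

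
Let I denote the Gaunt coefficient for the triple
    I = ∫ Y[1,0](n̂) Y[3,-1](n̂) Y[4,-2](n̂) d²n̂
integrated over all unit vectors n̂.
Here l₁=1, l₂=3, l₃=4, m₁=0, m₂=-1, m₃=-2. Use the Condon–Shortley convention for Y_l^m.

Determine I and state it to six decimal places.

0.000000

m-sum = 0 − 1 − 2 = -3 ≠ 0 ⇒ I = 0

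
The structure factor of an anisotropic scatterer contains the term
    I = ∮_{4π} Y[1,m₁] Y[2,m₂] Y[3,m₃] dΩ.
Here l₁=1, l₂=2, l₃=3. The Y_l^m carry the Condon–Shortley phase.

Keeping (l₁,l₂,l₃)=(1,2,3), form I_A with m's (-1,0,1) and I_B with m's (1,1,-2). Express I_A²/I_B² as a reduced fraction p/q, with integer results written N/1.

Same 1,2,3: normalisation and zero-m 3j drop out of the ratio.
A: Δ: 0! 2! 4! / 7! → 1/105; sum: t=0:+1/8 = 1/8; 3j²(1 2 3; -1 0 1) = Δ·Π!·Σ² = 2/35  (sign +1)
B: Δ: 0! 2! 4! / 7! → 1/105; sum: t=0:+1/12 = 1/12; 3j²(1 2 3; 1 1 -2) = Δ·Π!·Σ² = 2/21  (sign -1)
I_A²/I_B² = (2/35)/(2/21) = 3/5

3/5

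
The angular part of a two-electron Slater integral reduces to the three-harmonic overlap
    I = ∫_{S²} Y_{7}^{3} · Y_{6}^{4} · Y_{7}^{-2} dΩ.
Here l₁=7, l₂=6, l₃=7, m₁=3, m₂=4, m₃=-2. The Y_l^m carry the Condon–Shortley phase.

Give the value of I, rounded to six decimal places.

0.000000

m-sum = 3 + 4 − 2 = 5 ≠ 0 ⇒ I = 0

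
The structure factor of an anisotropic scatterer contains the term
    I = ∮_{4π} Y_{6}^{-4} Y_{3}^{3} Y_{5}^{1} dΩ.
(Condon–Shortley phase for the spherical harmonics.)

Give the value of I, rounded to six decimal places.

-0.190675

Rules hold: Σm=0, L=14 even, 3≤5≤9.
N = 13·7·11 = 1001
Δ = 4!·8!·2!/15! = 1/675675
Racah Σ t=1..3: t=1:−1/8640 t=2:+1/2304 t=3:−1/8640 = 7/34560
⇒ 3j(6 3 5; 0 0 0)² = 7/429, sgn -1
Racah Σ t=4..4: t=4:+1/69120 = 1/69120
⇒ 3j(6 3 5; -4 3 1)² = 4/143, sgn +1
4πI² = N·(3j₀)²·(3jₘ)² = 196/429
I = -1·√(0.456876/4π) = -0.19067531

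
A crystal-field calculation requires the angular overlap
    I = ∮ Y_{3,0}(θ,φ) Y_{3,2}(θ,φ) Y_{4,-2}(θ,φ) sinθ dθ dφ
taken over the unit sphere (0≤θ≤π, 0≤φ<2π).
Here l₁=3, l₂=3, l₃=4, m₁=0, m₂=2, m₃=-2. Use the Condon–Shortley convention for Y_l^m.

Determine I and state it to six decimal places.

m-sum 0 ✓  L=10 even ✓  0≤4≤6 ✓
Π(2lᵢ+1) = 7×7×9 = 441
triangle coeff Δ(3,3,4) = 1/34650
Σ_t [0,2]: t=0:+1/72 t=1:−1/16 t=2:+1/72 = -5/144
(3j)²=2/77 [(3 3 4; 0 0 0)], sign=-1
Σ_t [1,2]: t=1:−1/96 t=2:+1/72 = 1/288
(3j)²=1/462 [(3 3 4; 0 2 -2)], sign=+1
⇒ 4πI² = 3/121
I = (-1)√(3/121/(4π)) = -0.04441841

-0.044418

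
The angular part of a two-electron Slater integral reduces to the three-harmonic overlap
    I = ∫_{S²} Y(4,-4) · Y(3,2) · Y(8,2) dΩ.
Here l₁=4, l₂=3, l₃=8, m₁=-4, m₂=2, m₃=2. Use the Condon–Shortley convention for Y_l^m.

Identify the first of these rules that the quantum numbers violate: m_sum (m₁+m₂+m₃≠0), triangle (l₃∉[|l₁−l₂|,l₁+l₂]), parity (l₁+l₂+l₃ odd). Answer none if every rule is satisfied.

m₁+m₂+m₃ = -4 + 2 + 2 = 0  ✓
triangle: |4−3|=1 ≤ l₃=8 ≤ 4+3=7  ✗
parity: l₁+l₂+l₃ = 15 is odd

triangle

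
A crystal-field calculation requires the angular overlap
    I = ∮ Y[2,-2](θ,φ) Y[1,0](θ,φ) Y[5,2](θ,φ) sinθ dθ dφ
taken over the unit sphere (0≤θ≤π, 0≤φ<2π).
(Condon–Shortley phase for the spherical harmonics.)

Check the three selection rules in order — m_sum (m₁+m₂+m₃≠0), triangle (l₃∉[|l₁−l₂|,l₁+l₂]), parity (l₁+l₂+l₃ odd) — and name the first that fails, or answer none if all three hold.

triangle

azimuthal sum: -2 + 0 + 2 = 0  ✓
1 ≤ 5 ≤ 3 (triangle on l)  ✗
L = 2 + 1 + 5 = 8 (even)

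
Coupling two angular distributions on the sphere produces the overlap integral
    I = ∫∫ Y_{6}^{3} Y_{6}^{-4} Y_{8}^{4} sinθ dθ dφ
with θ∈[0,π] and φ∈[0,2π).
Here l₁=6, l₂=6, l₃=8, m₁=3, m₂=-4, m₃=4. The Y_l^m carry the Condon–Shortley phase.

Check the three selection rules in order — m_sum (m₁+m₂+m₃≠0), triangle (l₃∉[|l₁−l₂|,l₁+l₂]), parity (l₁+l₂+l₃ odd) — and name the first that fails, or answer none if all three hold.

m_sum

azimuthal sum: 3 − 4 + 4 = 3  ✗
0 ≤ 8 ≤ 12 (triangle on l)
L = 6 + 6 + 8 = 20 (even)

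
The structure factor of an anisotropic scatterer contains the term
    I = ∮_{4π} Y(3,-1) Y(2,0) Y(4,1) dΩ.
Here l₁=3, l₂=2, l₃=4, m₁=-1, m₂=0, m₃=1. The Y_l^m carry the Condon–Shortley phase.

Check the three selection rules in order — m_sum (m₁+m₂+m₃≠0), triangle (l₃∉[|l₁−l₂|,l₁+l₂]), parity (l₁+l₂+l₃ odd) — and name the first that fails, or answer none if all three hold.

parity

m₁+m₂+m₃ = -1 + 0 + 1 = 0  ✓
triangle: |3−2|=1 ≤ l₃=4 ≤ 3+2=5  ✓
parity: l₁+l₂+l₃ = 9 is odd  ✗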